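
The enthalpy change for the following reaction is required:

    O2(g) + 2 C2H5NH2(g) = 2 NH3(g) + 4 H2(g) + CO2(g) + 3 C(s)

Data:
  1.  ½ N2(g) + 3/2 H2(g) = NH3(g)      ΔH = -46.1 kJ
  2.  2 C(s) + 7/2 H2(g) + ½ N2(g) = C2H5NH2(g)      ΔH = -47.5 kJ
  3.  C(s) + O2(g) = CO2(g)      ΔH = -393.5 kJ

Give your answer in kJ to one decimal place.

ΔH = -390.7 kJ

eq. 1 × 2 (×2 to match 2 NH3(g) in the target): (2)·(-46.1) = -92.2 kJ
eq. 2 reversed and × 2 (reverse to put C2H5NH2(g) on the reactant side; ×2 to match 2 C2H5NH2(g) in the target): (-2)·(-47.5) = +95.0 kJ
eq. 3 as written (CO2(g) already on the product side): -393.5 kJ
Since enthalpy is a state function, ΔH = (2)·(-46.1) + (-2)·(-47.5) + (1)·(-393.5) = -390.7 kJ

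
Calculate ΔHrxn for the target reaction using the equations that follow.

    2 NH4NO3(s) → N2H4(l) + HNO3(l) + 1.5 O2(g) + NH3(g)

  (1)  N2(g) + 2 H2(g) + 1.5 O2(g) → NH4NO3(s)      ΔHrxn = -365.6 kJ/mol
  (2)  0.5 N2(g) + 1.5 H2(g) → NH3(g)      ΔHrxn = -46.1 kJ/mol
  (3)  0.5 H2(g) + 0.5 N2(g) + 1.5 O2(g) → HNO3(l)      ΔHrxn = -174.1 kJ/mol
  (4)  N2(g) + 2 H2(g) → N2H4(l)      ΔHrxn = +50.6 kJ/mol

ΔHrxn = 561.6 kJ/mol

(1) reversed and × 2 (NH4NO3(s) must end up as a reactant; ×2 to match 2 NH4NO3(s) in the target): (-2)·(-365.6) = +731.2 kJ/mol
(2) as written (NH3(g) already on the product side): -46.1 kJ/mol
(3) as written (HNO3(l) already on the product side): -174.1 kJ/mol
(4) as written (N2H4(l) already on the product side): +50.6 kJ/mol
ΔHrxn = (-2)·(-365.6) + (1)·(-46.1) + (1)·(-174.1) + (1)·(+50.6) = 561.6 kJ/mol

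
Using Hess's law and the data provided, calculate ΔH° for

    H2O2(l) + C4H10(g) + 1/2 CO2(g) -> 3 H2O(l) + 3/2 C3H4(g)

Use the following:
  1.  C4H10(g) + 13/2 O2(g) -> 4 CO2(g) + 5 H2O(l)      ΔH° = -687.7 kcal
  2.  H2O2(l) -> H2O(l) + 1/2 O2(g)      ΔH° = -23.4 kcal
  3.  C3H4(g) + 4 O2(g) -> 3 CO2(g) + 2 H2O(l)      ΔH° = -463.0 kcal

ΔH° = -16.6 kcal

eq. 1 as written (C4H10(g) already on the reactant side): -687.7 kcal
eq. 2 as written (H2O2(l) already on the reactant side): -23.4 kcal
eq. 3 reversed and × 3/2 (reverse to put C3H4(g) on the product side; scale by 3/2 for the 3/2 C3H4(g)): (-3/2)·(-463.0) = +694.5 kcal
ΔH° = (1)·(-687.7) + (1)·(-23.4) + (-3/2)·(-463.0) = -16.6 kcal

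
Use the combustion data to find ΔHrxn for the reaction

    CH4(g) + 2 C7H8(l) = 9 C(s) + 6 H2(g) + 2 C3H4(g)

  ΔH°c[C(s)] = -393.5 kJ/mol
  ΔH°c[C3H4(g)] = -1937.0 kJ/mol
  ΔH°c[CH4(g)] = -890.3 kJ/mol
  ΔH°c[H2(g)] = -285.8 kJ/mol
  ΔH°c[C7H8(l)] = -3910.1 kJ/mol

ΔHrxn = 419.8 kJ/mol

Using ΔH = Σ nΔHc°(reactants) − Σ nΔHc°(products):
= [1·(-890.3) + 2·(-3910.1)] − [9·(-393.5) + 6·(-285.8) + 2·(-1937.0)]
= 419.8 kJ/mol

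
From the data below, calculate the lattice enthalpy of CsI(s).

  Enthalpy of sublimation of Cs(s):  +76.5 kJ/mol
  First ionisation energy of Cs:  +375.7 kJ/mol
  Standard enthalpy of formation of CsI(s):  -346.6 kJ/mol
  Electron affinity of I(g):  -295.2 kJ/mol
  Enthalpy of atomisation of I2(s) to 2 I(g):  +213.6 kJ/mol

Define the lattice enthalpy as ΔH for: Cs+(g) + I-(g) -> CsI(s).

ΔHf° = 1·ΔHsub + 1·(ΣIE) + 1/2·D(I2) + 1·EA + U
-346.6 = 1·(+76.5) + 1·(+375.7) + 1/2·(+213.6) + 1·(-295.2) + U
U = -346.6 − (+263.8) = -610.4 kJ/mol

U = -610.4 kJ/mol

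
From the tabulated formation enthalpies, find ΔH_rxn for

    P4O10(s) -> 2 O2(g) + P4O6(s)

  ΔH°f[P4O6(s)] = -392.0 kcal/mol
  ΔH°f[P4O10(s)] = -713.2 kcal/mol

Products: 2·(+0.0) + 1·(-392.0) = -392.0
Reactants: 1·(-713.2) = -713.2
ΔH_rxn = (-392.0) − (-713.2) = 321.2 kcal/mol

ΔH_rxn = 321.2 kcal/mol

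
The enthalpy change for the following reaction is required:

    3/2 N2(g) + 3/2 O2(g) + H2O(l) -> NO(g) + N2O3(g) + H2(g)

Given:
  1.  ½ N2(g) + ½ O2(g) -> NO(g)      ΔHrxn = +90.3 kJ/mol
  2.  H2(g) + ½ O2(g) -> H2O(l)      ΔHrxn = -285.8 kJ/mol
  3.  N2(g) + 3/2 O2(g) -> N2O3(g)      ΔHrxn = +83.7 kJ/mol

eq. 1 as written: +90.3 kJ/mol
eq. 2 reversed: +285.8 kJ/mol
eq. 3 as written: +83.7 kJ/mol
Since enthalpy is a state function, ΔHrxn = (1)·(+90.3) + (-1)·(-285.8) + (1)·(+83.7) = 459.8 kJ/mol

ΔHrxn = 459.8 kJ/mol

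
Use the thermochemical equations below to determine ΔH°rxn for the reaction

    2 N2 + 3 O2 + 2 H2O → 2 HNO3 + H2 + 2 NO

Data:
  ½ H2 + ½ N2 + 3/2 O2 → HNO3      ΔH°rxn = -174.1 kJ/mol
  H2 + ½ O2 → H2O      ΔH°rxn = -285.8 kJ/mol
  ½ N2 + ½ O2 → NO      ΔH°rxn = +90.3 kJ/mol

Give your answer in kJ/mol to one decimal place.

equation 1 × 2: (2)·(-174.1) = -348.2 kJ/mol
equation 2 reversed and × 2: (-2)·(-285.8) = +571.6 kJ/mol
equation 3 × 2: (2)·(+90.3) = +180.6 kJ/mol
Since enthalpy is a state function, ΔH°rxn = (-348.2) + (+571.6) + (+180.6) = 404.0 kJ/mol

ΔH°rxn = 404.0 kJ/mol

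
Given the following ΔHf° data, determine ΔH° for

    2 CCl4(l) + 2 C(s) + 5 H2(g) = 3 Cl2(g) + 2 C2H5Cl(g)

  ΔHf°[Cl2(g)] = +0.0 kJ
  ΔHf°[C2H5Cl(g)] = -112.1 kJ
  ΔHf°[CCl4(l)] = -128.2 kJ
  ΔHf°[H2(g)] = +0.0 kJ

Products: 3·(+0.0) + 2·(-112.1) = -224.2
Reactants: 2·(-128.2) + 2·(+0.0) + 5·(+0.0) = -256.4
ΔH° = (-224.2) − (-256.4) = 32.2 kJ

ΔH° = 32.2 kJ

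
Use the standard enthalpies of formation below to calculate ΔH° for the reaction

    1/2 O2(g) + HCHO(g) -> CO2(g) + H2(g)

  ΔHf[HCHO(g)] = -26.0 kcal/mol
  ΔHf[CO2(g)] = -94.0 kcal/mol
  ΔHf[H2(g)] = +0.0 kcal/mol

Products: 1·(-94.0) + 1·(+0.0) = -94.0
Reactants: 1/2·(+0.0) + 1·(-26.0) = -26.0
ΔH° = (-94.0) − (-26.0) = -68.0 kcal/mol

ΔH° = -68.0 kcal/mol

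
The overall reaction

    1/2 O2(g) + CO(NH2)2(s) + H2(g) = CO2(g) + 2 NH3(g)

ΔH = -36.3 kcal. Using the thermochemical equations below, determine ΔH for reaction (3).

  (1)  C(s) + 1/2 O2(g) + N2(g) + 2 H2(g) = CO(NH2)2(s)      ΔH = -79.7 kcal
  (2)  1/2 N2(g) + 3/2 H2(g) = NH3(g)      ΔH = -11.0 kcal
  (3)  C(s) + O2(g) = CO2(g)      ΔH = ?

ΔH = -94.0 kcal

(1) reversed (CO(NH2)2(s) must end up as a reactant): +79.7 kcal
(2) × 2 (scale by 2 for the 2 NH3(g)): (2)·(-11.0) = -22.0 kcal
(3) as written (CO2(g) already on the product side): contributes x
-36.3 = (+79.7) + (-22.0) + x
x = (-36.3 − (+57.7)) / (1) = -94.0 kcal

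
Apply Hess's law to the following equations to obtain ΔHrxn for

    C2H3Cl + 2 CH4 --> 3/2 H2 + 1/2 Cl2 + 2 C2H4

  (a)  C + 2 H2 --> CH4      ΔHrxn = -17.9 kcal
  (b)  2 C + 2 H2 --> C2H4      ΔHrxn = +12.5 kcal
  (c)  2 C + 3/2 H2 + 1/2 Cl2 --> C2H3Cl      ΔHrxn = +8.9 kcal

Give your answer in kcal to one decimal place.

(a) reversed and × 2: (-2)·(-17.9) = +35.8 kcal
(b) × 2: (2)·(+12.5) = +25.0 kcal
(c) reversed: -8.9 kcal
By Hess's law, ΔHrxn = (-2)·(-17.9) + (2)·(+12.5) + (-1)·(+8.9) = 51.9 kcal

ΔHrxn = 51.9 kcal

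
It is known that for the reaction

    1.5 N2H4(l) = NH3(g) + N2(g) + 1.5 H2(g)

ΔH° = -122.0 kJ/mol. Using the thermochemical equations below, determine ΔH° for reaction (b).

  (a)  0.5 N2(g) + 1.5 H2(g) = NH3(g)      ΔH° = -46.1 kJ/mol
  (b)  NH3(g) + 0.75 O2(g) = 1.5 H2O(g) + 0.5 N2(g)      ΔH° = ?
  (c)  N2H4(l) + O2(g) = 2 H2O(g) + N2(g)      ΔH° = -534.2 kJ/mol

ΔH° = -316.6 kJ/mol

(a) reversed: +46.1 kJ/mol
(b) reversed and × 2: contributes −2·x
(c) × 3/2: (3/2)·(-534.2) = -801.3 kJ/mol
-122.0 = (+46.1) + (-801.3) − 2·x
x = (-122.0 − (-755.2)) / (-2) = -316.6 kJ/mol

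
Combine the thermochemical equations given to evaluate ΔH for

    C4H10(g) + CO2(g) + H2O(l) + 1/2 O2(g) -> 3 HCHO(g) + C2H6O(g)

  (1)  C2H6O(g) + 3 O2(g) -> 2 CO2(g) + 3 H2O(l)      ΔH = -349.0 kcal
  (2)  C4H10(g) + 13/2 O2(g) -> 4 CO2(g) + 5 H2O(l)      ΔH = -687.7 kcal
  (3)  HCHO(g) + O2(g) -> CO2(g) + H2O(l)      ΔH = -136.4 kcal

(1) reversed: +349.0 kcal
(2) as written: -687.7 kcal
(3) reversed and × 3: (-3)·(-136.4) = +409.2 kcal
ΔH = (+349.0) + (-687.7) + (+409.2) = 70.5 kcal

ΔH = 70.5 kcal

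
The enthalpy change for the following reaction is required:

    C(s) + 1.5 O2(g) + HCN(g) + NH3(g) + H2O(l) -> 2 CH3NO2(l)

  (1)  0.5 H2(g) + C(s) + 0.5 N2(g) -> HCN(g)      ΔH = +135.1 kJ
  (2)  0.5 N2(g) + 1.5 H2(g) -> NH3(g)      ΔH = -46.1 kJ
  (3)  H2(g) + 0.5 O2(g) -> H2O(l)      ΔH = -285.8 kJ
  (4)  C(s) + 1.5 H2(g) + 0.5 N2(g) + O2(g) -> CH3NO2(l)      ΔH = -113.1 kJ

(1) reversed (HCN(g) must end up as a reactant): -135.1 kJ
(2) reversed (NH3(g) must end up as a reactant): +46.1 kJ
(3) reversed (reverse to put H2O(l) on the reactant side): +285.8 kJ
(4) × 2 (scale by 2 for the 2 CH3NO2(l)): (2)·(-113.1) = -226.2 kJ
By Hess's law, ΔH = (-1)·(+135.1) + (-1)·(-46.1) + (-1)·(-285.8) + (2)·(-113.1) = -29.4 kJ

ΔH = -29.4 kJ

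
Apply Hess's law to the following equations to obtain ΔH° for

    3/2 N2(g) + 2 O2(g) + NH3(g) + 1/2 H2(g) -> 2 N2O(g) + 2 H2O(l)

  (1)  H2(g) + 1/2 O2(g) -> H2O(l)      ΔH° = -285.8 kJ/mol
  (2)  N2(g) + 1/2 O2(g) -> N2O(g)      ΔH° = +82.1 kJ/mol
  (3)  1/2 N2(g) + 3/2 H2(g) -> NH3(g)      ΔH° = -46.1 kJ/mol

(1) × 2 (×2 to match 2 H2O(l) in the target): (2)·(-285.8) = -571.6 kJ/mol
(2) × 2 (scale by 2 for the 2 N2O(g)): (2)·(+82.1) = +164.2 kJ/mol
(3) reversed (reverse to put NH3(g) on the reactant side): +46.1 kJ/mol
ΔH° = (-571.6) + (+164.2) + (+46.1) = -361.3 kJ/mol

ΔH° = -361.3 kJ/mol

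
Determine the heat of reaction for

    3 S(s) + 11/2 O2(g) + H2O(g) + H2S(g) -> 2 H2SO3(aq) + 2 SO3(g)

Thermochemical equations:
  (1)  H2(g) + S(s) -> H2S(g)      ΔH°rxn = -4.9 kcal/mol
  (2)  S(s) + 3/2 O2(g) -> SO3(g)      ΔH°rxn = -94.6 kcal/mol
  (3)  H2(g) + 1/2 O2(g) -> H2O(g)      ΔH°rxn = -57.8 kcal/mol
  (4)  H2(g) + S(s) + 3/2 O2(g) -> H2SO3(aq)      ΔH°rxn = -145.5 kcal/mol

(1) reversed: +4.9 kcal/mol
(2) × 2: (2)·(-94.6) = -189.2 kcal/mol
(3) reversed: +57.8 kcal/mol
(4) × 2: (2)·(-145.5) = -291.0 kcal/mol
ΔH°rxn = (+4.9) + (-189.2) + (+57.8) + (-291.0) = -417.5 kcal/mol

ΔH°rxn = -417.5 kcal/mol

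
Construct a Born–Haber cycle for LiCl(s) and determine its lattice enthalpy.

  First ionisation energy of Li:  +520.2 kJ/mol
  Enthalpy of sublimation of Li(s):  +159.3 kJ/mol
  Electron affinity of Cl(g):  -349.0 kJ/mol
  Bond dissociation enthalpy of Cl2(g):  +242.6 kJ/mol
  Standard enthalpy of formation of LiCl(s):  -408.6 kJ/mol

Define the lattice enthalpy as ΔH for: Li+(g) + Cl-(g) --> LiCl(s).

U = -860.4 kJ/mol

ΔHf° = 1·ΔHsub + 1·(ΣIE) + 1/2·D(Cl2) + 1·EA + U
-408.6 = 1·(+159.3) + 1·(+520.2) + 1/2·(+242.6) + 1·(-349.0) + U
U = -408.6 − (+451.8) = -860.4 kJ/mol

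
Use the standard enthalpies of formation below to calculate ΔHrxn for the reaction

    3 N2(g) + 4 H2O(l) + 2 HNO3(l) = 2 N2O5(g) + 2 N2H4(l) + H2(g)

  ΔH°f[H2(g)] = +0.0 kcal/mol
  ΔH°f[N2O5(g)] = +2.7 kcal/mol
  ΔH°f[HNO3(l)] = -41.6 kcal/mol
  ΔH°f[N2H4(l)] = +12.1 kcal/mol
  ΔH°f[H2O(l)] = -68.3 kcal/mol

ΔHrxn = 386.0 kcal/mol

ΔH°rxn = Σ nΔHf°(products) − Σ nΔHf°(reactants).
Products: 2·(+2.7) + 2·(+12.1) + 1·(+0.0) = +29.6
Reactants: 3·(+0.0) + 4·(-68.3) + 2·(-41.6) = -356.4
ΔHrxn = (+29.6) − (-356.4) = 386.0 kcal/mol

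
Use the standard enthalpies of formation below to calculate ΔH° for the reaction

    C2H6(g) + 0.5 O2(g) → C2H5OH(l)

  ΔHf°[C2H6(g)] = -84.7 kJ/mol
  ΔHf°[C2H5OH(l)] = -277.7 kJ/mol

ΔH° = -193.0 kJ/mol

Products: 1·(-277.7) = -277.7
Reactants: 1·(-84.7) + 1/2·(+0.0) = -84.7
ΔH° = (-277.7) − (-84.7) = -193.0 kJ/mol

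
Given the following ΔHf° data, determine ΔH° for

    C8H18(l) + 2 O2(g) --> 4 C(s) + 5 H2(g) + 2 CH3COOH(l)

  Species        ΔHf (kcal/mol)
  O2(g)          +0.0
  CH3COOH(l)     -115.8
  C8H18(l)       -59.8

ΔH°rxn = Σ nΔHf°(products) − Σ nΔHf°(reactants).
Products: 4·(+0.0) + 5·(+0.0) + 2·(-115.8) = -231.6
Reactants: 1·(-59.8) + 2·(+0.0) = -59.8
ΔH° = (-231.6) − (-59.8) = -171.8 kcal/mol

ΔH° = -171.8 kcal/mol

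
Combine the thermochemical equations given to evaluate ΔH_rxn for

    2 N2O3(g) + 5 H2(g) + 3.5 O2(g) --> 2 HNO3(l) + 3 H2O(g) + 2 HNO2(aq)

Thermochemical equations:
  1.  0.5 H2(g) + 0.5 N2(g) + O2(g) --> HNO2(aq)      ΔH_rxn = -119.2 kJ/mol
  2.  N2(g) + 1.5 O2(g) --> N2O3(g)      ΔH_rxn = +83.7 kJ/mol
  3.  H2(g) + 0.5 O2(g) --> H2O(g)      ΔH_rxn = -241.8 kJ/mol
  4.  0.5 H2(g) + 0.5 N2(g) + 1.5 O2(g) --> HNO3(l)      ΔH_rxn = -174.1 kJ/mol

ΔH_rxn = -1479.4 kJ/mol

eq. 1 × 2: (2)·(-119.2) = -238.4 kJ/mol
eq. 2 reversed and × 2: (-2)·(+83.7) = -167.4 kJ/mol
eq. 3 × 3: (3)·(-241.8) = -725.4 kJ/mol
eq. 4 × 2: (2)·(-174.1) = -348.2 kJ/mol
Summing the manipulated equations, ΔH_rxn = (-238.4) + (-167.4) + (-725.4) + (-348.2) = -1479.4 kJ/mol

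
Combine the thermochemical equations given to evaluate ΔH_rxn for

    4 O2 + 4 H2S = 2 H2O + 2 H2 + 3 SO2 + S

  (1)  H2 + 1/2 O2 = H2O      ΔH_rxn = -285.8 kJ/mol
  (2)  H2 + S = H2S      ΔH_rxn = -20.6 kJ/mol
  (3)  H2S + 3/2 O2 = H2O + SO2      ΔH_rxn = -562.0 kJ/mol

(1) reversed: +285.8 kJ/mol
(2) reversed (S must end up as a product): +20.6 kJ/mol
(3) × 3 (×3 to match 3 SO2 in the target): (3)·(-562.0) = -1686.0 kJ/mol
ΔH_rxn = (-1)·(-285.8) + (-1)·(-20.6) + (3)·(-562.0) = -1379.6 kJ/mol

ΔH_rxn = -1379.6 kJ/mol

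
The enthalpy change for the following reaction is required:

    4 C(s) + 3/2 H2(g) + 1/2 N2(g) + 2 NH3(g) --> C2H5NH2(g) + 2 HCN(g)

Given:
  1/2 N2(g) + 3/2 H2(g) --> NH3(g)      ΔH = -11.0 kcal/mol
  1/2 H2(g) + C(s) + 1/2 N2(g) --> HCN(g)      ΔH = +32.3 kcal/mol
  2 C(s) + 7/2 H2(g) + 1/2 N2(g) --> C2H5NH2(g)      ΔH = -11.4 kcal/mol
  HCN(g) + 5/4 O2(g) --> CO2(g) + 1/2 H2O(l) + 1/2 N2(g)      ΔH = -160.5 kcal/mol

ΔH = 75.2 kcal/mol

equation 1 reversed and × 2: (-2)·(-11.0) = +22.0 kcal/mol
equation 2 × 2: (2)·(+32.3) = +64.6 kcal/mol
equation 3 as written: -11.4 kcal/mol
equation 4: not needed.
By Hess's law, ΔH = (-2)·(-11.0) + (2)·(+32.3) + (1)·(-11.4) = 75.2 kcal/mol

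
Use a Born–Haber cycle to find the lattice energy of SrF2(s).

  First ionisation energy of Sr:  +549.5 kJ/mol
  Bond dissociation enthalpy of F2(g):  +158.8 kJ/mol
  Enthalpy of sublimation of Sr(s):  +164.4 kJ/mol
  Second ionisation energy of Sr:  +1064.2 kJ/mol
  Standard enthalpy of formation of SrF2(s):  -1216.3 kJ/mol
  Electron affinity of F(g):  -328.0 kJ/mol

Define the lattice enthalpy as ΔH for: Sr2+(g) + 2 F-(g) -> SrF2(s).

U = -2497.2 kJ/mol

ΔHf° = 1·ΔHsub + 1·(ΣIE) + 1·D(F2) + 2·EA + U
-1216.3 = 1·(+164.4) + 1·(+1613.7) + 1·(+158.8) + 2·(-328.0) + U
U = -1216.3 − (+1280.9) = -2497.2 kJ/mol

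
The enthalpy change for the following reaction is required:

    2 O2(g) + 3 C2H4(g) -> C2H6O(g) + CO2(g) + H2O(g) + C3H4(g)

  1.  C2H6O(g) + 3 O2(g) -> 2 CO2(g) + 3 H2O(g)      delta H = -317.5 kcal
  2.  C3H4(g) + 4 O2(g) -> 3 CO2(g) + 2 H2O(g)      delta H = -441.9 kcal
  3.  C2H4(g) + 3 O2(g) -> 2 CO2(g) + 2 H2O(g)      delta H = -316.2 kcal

eq. 1 reversed (C2H6O(g) must end up as a product): +317.5 kcal
eq. 2 reversed (reverse to put C3H4(g) on the product side): +441.9 kcal
eq. 3 × 3 (scale by 3 for the 3 C2H4(g)): (3)·(-316.2) = -948.6 kcal
Summing the manipulated equations, delta H = (+317.5) + (+441.9) + (-948.6) = -189.2 kcal

delta H = -189.2 kcal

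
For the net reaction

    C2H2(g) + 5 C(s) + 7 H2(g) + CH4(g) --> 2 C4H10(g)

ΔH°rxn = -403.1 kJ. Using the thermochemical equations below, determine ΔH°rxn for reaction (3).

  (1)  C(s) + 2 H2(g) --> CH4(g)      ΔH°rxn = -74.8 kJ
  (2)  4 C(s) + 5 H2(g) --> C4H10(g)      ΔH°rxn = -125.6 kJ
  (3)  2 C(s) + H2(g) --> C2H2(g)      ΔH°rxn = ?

ΔH°rxn = 226.7 kJ

(1) reversed: +74.8 kJ
(2) × 2: (2)·(-125.6) = -251.2 kJ
(3) reversed: contributes −x
-403.1 = (+74.8) + (-251.2) − x
x = (-403.1 − (-176.4)) / (-1) = 226.7 kJ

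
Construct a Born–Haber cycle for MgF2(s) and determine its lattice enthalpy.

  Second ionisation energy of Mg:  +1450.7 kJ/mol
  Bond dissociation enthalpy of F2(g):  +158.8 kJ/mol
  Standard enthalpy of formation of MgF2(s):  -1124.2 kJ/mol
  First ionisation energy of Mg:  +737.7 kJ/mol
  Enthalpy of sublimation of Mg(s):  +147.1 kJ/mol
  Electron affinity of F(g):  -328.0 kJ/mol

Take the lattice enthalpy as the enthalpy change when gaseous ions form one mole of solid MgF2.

U = -2962.5 kJ/mol

ΔHf° = 1·ΔHsub + 1·(ΣIE) + 1·D(F2) + 2·EA + U
-1124.2 = 1·(+147.1) + 1·(+2188.4) + 1·(+158.8) + 2·(-328.0) + U
U = -1124.2 − (+1838.3) = -2962.5 kJ/mol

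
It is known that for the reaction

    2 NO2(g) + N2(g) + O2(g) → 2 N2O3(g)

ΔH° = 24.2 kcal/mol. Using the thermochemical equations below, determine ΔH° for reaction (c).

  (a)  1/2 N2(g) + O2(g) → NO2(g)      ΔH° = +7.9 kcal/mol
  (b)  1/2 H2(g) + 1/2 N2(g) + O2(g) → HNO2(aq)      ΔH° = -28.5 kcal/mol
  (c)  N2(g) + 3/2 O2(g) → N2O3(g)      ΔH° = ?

ΔH° = 20.0 kcal/mol

(a) reversed and × 2 (reverse to put NO2(g) on the reactant side; ×2 to match 2 NO2(g) in the target): (-2)·(+7.9) = -15.8 kcal/mol
(b): not needed (HNO2(aq) appears nowhere else).
(c) × 2 (×2 to match 2 N2O3(g) in the target): contributes 2·x
+24.2 = (-15.8) + 2·x
x = (+24.2 − (-15.8)) / (2) = 20.0 kcal/mol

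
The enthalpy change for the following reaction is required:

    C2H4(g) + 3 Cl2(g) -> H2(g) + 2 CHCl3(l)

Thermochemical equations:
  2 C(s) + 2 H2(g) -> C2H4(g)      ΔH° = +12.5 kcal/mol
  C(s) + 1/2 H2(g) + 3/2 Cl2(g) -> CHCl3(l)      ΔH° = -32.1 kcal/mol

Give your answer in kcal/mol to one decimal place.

equation 1 reversed (C2H4(g) must end up as a reactant): -12.5 kcal/mol
equation 2 × 2 (scale by 2 for the 2 CHCl3(l)): (2)·(-32.1) = -64.2 kcal/mol
ΔH° = (-1)·(+12.5) + (2)·(-32.1) = -76.7 kcal/mol

ΔH° = -76.7 kcal/mol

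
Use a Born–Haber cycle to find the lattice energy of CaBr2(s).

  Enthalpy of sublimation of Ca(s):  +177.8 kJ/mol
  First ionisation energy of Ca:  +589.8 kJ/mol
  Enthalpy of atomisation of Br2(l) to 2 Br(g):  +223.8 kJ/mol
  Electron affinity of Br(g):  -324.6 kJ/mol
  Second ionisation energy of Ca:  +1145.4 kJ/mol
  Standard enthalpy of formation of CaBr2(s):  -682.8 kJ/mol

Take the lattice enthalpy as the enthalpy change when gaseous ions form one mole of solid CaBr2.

U = -2170.4 kJ/mol

ΔHf° = 1·ΔHsub + 1·(ΣIE) + 1·D(Br2) + 2·EA + U
-682.8 = 1·(+177.8) + 1·(+1735.2) + 1·(+223.8) + 2·(-324.6) + U
U = -682.8 − (+1487.6) = -2170.4 kJ/mol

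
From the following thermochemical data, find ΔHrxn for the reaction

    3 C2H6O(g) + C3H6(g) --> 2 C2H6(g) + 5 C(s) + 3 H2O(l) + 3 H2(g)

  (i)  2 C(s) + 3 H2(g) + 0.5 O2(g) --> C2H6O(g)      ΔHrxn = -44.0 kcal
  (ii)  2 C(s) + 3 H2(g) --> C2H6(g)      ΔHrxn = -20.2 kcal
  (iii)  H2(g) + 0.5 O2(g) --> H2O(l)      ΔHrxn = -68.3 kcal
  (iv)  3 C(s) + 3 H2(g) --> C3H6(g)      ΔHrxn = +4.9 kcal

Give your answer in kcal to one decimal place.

(i) reversed and × 3 (C2H6O(g) must end up as a reactant; scale by 3 for the 3 C2H6O(g)): (-3)·(-44.0) = +132.0 kcal
(ii) × 2 (scale by 2 for the 2 C2H6(g)): (2)·(-20.2) = -40.4 kcal
(iii) × 3 (scale by 3 for the 3 H2O(l)): (3)·(-68.3) = -204.9 kcal
(iv) reversed (C3H6(g) must end up as a reactant): -4.9 kcal
ΔHrxn = (+132.0) + (-40.4) + (-204.9) + (-4.9) = -118.2 kcal

ΔHrxn = -118.2 kcal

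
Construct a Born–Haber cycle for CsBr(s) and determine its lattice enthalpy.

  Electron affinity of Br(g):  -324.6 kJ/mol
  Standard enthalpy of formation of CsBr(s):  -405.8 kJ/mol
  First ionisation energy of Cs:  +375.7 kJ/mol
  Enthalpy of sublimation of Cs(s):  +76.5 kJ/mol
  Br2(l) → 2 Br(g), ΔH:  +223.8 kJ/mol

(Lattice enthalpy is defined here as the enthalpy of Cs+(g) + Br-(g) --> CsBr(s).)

ΔHf° = 1·ΔHsub + 1·(ΣIE) + 1/2·D(Br2) + 1·EA + U
-405.8 = 1·(+76.5) + 1·(+375.7) + 1/2·(+223.8) + 1·(-324.6) + U
U = -405.8 − (+239.5) = -645.3 kJ/mol

U = -645.3 kJ/mol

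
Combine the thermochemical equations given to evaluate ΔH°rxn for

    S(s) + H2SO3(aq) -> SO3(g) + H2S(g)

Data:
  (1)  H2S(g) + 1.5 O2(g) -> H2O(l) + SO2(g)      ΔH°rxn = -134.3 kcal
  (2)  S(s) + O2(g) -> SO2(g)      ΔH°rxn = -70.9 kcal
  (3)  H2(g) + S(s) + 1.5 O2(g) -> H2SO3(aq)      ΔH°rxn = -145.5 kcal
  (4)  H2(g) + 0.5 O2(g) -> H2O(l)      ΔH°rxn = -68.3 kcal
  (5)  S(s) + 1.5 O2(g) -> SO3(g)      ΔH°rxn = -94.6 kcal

ΔH°rxn = 46.0 kcal

(1) reversed: +134.3 kcal
(2) as written: -70.9 kcal
(3) reversed: +145.5 kcal
(4) as written: -68.3 kcal
(5) as written: -94.6 kcal
By Hess's law, ΔH°rxn = (-1)·(-134.3) + (1)·(-70.9) + (-1)·(-145.5) + (1)·(-68.3) + (1)·(-94.6) = 46.0 kcal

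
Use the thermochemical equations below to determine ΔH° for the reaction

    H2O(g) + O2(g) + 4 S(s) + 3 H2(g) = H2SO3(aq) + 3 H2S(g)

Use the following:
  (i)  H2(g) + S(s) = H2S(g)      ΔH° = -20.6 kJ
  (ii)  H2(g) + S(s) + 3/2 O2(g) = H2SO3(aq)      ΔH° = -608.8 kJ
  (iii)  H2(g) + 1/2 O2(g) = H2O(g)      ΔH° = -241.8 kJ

ΔH° = -428.8 kJ

(i) × 3 (×3 to match 3 H2S(g) in the target): (3)·(-20.6) = -61.8 kJ
(ii) as written (H2SO3(aq) already on the product side): -608.8 kJ
(iii) reversed (reverse to put H2O(g) on the reactant side): +241.8 kJ
ΔH° = (3)·(-20.6) + (1)·(-608.8) + (-1)·(-241.8) = -428.8 kJ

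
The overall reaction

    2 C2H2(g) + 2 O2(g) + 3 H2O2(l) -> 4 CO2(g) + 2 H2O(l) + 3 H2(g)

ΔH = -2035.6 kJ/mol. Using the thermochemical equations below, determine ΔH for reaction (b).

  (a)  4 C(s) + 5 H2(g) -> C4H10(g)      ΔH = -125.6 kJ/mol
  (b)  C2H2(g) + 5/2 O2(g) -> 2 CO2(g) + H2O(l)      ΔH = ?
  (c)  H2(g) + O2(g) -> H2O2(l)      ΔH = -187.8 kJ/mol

ΔH = -1299.5 kJ/mol

(a): not needed (C4H10(g) appears nowhere else).
(b) × 2 (×2 to match 2 C2H2(g) in the target): contributes 2·x
(c) reversed and × 3 (reverse to put H2O2(l) on the reactant side; scale by 3 for the 3 H2O2(l)): (-3)·(-187.8) = +563.4 kJ/mol
-2035.6 = (+563.4) + 2·x
x = (-2035.6 − (+563.4)) / (2) = -1299.5 kJ/mol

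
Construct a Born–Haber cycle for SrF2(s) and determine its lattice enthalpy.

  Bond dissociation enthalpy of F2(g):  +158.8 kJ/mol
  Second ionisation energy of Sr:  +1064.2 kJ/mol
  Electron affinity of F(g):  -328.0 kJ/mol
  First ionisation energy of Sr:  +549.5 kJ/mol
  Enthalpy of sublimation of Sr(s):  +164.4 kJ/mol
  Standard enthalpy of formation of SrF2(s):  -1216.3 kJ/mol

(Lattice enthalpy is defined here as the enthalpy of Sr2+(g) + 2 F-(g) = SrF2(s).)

ΔHf° = 1·ΔHsub + 1·(ΣIE) + 1·D(F2) + 2·EA + U
-1216.3 = 1·(+164.4) + 1·(+1613.7) + 1·(+158.8) + 2·(-328.0) + U
U = -1216.3 − (+1280.9) = -2497.2 kJ/mol

U = -2497.2 kJ/mol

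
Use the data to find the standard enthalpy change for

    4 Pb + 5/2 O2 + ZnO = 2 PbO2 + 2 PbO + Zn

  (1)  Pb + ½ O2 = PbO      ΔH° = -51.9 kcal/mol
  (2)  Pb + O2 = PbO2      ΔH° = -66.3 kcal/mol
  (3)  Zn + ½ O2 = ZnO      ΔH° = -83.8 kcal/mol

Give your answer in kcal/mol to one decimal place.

ΔH° = -152.6 kcal/mol

(1) × 2 (×2 to match 2 PbO in the target): (2)·(-51.9) = -103.8 kcal/mol
(2) × 2 (scale by 2 for the 2 PbO2): (2)·(-66.3) = -132.6 kcal/mol
(3) reversed (ZnO must end up as a reactant): +83.8 kcal/mol
Summing the manipulated equations, ΔH° = (2)·(-51.9) + (2)·(-66.3) + (-1)·(-83.8) = -152.6 kcal/mol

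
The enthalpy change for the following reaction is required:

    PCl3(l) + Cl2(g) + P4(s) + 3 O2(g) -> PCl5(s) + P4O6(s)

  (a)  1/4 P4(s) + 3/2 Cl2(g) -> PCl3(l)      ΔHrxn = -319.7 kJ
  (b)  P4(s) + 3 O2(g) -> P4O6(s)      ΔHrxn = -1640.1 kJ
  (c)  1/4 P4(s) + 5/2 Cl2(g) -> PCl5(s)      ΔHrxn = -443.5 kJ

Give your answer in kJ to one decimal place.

(a) reversed (PCl3(l) must end up as a reactant): +319.7 kJ
(b) as written (P4O6(s) already on the product side): -1640.1 kJ
(c) as written (PCl5(s) already on the product side): -443.5 kJ
Summing the manipulated equations, ΔHrxn = (+319.7) + (-1640.1) + (-443.5) = -1763.9 kJ

ΔHrxn = -1763.9 kJ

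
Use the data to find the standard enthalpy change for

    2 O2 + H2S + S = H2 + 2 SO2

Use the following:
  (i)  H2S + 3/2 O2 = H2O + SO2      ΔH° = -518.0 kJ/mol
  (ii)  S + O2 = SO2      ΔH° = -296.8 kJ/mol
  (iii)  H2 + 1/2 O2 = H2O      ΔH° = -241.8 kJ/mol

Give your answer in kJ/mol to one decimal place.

ΔH° = -573.0 kJ/mol

(i) as written (H2S already on the reactant side): -518.0 kJ/mol
(ii) as written (S already on the reactant side): -296.8 kJ/mol
(iii) reversed (H2 must end up as a product): +241.8 kJ/mol
By Hess's law, ΔH° = (-518.0) + (-296.8) + (+241.8) = -573.0 kJ/mol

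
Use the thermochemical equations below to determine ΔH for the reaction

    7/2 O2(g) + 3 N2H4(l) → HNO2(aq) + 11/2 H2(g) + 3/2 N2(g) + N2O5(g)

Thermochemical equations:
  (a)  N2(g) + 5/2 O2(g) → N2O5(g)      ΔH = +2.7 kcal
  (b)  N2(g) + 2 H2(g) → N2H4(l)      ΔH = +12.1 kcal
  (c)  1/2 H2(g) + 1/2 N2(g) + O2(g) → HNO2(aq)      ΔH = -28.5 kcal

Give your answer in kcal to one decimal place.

ΔH = -62.1 kcal

(a) as written: +2.7 kcal
(b) reversed and × 3: (-3)·(+12.1) = -36.3 kcal
(c) as written: -28.5 kcal
ΔH = (+2.7) + (-36.3) + (-28.5) = -62.1 kcal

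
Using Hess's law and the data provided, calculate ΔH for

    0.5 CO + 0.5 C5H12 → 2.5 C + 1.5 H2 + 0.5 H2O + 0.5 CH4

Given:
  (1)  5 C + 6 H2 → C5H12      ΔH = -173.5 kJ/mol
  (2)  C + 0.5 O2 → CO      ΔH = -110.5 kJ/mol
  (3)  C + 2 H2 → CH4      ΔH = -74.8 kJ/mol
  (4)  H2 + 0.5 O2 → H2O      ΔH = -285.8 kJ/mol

(1) reversed and × 1/2 (reverse to put C5H12 on the reactant side; ×1/2 to match 1/2 C5H12 in the target): (-1/2)·(-173.5) = +86.75 kJ/mol
(2) reversed and × 1/2 (CO must end up as a reactant; ×1/2 to match 1/2 CO in the target): (-1/2)·(-110.5) = +55.25 kJ/mol
(3) × 1/2 (×1/2 to match 1/2 CH4 in the target): (1/2)·(-74.8) = -37.4 kJ/mol
(4) × 1/2 (×1/2 to match 1/2 H2O in the target): (1/2)·(-285.8) = -142.9 kJ/mol
Summing the manipulated equations, ΔH = (+86.75) + (+55.25) + (-37.4) + (-142.9) = -38.3 kJ/mol

ΔH = -38.3 kJ/mol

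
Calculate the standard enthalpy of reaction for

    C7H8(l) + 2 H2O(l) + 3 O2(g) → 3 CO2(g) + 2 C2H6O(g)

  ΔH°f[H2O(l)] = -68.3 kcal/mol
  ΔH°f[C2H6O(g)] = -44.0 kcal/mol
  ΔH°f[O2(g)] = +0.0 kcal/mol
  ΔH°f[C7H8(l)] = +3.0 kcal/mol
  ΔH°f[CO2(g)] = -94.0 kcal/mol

ΔH°rxn = Σ nΔHf°(products) − Σ nΔHf°(reactants).
Products: 3·(-94.0) + 2·(-44.0) = -370.0
Reactants: 1·(+3.0) + 2·(-68.3) + 3·(+0.0) = -133.6
ΔHrxn = (-370.0) − (-133.6) = -236.4 kcal/mol

ΔHrxn = -236.4 kcal/mol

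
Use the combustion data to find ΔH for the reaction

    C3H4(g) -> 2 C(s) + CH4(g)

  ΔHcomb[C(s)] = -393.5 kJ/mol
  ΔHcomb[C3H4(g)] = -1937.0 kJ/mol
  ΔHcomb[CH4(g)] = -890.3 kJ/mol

Using ΔH = Σ nΔHc°(reactants) − Σ nΔHc°(products):
= [1·(-1937.0)] − [2·(-393.5) + 1·(-890.3)]
= -259.7 kJ/mol

ΔH = -259.7 kJ/mol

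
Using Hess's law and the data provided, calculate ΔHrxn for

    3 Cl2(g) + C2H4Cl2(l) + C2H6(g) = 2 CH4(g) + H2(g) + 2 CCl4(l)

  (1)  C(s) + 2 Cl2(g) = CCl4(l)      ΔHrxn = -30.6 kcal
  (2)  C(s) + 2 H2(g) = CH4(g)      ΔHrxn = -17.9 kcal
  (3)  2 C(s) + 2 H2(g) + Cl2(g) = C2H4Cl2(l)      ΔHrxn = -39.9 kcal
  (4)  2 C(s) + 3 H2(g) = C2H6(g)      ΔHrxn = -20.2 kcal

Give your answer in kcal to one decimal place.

(1) × 2 (×2 to match 2 CCl4(l) in the target): (2)·(-30.6) = -61.2 kcal
(2) × 2 (×2 to match 2 CH4(g) in the target): (2)·(-17.9) = -35.8 kcal
(3) reversed (reverse to put C2H4Cl2(l) on the reactant side): +39.9 kcal
(4) reversed (reverse to put C2H6(g) on the reactant side): +20.2 kcal
Combining the equations, ΔHrxn = (-61.2) + (-35.8) + (+39.9) + (+20.2) = -36.9 kcal

ΔHrxn = -36.9 kcal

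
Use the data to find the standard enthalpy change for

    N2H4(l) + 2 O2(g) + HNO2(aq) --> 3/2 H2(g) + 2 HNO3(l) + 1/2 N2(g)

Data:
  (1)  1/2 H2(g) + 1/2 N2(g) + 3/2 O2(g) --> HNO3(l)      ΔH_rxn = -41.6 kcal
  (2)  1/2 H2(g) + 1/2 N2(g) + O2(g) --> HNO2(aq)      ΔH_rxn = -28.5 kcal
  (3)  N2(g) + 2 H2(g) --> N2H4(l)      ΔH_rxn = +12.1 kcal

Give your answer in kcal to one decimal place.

(1) × 2 (scale by 2 for the 2 HNO3(l)): (2)·(-41.6) = -83.2 kcal
(2) reversed (reverse to put HNO2(aq) on the reactant side): +28.5 kcal
(3) reversed (reverse to put N2H4(l) on the reactant side): -12.1 kcal
Combining the equations, ΔH_rxn = (2)·(-41.6) + (-1)·(-28.5) + (-1)·(+12.1) = -66.8 kcal

ΔH_rxn = -66.8 kcal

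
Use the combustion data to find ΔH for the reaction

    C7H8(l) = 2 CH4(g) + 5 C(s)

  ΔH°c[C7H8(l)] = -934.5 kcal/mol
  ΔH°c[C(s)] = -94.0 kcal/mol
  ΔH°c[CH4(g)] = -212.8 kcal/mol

ΔH = -38.9 kcal/mol

Using ΔH = Σ nΔHc°(reactants) − Σ nΔHc°(products):
= [1·(-934.5)] − [2·(-212.8) + 5·(-94.0)]
= -38.9 kcal/mol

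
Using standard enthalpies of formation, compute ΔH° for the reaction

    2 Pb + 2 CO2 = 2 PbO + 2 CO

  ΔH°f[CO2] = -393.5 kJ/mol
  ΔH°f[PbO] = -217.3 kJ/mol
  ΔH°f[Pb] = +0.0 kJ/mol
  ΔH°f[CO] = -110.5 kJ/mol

Products: 2·(-217.3) + 2·(-110.5) = -655.6
Reactants: 2·(+0.0) + 2·(-393.5) = -787.0
ΔH° = (-655.6) − (-787.0) = 131.4 kJ/mol

ΔH° = 131.4 kJ/mol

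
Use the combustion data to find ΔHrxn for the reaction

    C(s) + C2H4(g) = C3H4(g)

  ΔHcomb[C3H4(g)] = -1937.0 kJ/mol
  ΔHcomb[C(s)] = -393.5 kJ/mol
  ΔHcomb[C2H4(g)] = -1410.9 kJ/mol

With combustion enthalpies, reactants minus products:
= [1·(-393.5) + 1·(-1410.9)] − [1·(-1937.0)]
= 132.6 kJ/mol

ΔHrxn = 132.6 kJ/mol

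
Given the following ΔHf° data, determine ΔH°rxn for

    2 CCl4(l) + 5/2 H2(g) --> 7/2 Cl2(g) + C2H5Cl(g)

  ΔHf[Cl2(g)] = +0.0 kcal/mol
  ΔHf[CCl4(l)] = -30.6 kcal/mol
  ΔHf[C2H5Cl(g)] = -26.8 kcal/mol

ΔH°rxn = 34.4 kcal/mol

Products: 7/2·(+0.0) + 1·(-26.8) = -26.8
Reactants: 2·(-30.6) + 5/2·(+0.0) = -61.2
ΔH°rxn = (-26.8) − (-61.2) = 34.4 kcal/mol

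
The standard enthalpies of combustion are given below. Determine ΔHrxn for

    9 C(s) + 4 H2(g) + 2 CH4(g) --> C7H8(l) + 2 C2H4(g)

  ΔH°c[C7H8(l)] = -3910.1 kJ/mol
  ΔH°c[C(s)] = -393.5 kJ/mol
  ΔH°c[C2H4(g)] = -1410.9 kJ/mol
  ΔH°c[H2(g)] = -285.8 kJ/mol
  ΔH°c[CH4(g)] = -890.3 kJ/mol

Using ΔH = Σ nΔHc°(reactants) − Σ nΔHc°(products):
= [9·(-393.5) + 4·(-285.8) + 2·(-890.3)] − [1·(-3910.1) + 2·(-1410.9)]
= 266.6 kJ/mol

ΔHrxn = 266.6 kJ/mol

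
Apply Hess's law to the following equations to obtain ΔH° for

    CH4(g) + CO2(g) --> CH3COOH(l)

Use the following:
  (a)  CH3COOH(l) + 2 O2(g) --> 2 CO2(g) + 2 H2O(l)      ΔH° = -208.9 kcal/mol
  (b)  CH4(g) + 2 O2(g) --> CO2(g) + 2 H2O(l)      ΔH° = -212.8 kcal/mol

ΔH° = -3.9 kcal/mol

(a) reversed: +208.9 kcal/mol
(b) as written: -212.8 kcal/mol
By Hess's law, ΔH° = (+208.9) + (-212.8) = -3.9 kcal/mol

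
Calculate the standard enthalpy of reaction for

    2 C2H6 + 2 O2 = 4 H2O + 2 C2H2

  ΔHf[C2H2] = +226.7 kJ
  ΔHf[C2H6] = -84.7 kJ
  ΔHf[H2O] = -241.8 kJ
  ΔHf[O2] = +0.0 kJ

ΔH_rxn = -344.4 kJ

ΔH°rxn = Σ nΔHf°(products) − Σ nΔHf°(reactants).
Products: 4·(-241.8) + 2·(+226.7) = -513.8
Reactants: 2·(-84.7) + 2·(+0.0) = -169.4
ΔH_rxn = (-513.8) − (-169.4) = -344.4 kJ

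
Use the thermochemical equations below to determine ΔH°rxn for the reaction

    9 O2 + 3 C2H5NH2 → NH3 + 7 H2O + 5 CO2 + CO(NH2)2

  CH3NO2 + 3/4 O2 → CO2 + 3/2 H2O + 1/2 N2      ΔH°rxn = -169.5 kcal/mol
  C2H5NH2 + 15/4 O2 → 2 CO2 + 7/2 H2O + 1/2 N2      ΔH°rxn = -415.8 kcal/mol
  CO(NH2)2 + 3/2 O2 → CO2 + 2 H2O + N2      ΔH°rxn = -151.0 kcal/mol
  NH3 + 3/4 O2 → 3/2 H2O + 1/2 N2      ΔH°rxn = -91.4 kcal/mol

ΔH°rxn = -1005.0 kcal/mol

equation 1: not needed.
equation 2 × 3: (3)·(-415.8) = -1247.4 kcal/mol
equation 3 reversed: +151.0 kcal/mol
equation 4 reversed: +91.4 kcal/mol
By Hess's law, ΔH°rxn = (-1247.4) + (+151.0) + (+91.4) = -1005.0 kcal/mol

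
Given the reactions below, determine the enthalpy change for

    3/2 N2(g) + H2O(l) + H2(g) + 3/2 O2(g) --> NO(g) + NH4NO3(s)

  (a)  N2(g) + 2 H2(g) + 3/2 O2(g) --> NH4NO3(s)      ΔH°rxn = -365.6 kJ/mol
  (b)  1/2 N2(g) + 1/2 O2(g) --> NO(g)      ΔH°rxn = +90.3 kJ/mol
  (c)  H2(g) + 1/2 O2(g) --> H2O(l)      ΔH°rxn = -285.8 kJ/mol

ΔH°rxn = 10.5 kJ/mol

(a) as written (NH4NO3(s) already on the product side): -365.6 kJ/mol
(b) as written (NO(g) already on the product side): +90.3 kJ/mol
(c) reversed (reverse to put H2O(l) on the reactant side): +285.8 kJ/mol
Summing the manipulated equations, ΔH°rxn = (-365.6) + (+90.3) + (+285.8) = 10.5 kJ/mol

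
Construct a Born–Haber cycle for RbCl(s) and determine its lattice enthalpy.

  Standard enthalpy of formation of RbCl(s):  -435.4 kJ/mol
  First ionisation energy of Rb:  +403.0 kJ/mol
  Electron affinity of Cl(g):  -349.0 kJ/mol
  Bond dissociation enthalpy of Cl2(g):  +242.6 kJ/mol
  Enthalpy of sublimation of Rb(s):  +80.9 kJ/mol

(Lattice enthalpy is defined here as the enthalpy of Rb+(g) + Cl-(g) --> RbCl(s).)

ΔHf° = 1·ΔHsub + 1·(ΣIE) + 1/2·D(Cl2) + 1·EA + U
-435.4 = 1·(+80.9) + 1·(+403.0) + 1/2·(+242.6) + 1·(-349.0) + U
U = -435.4 − (+256.2) = -691.6 kJ/mol

U = -691.6 kJ/mol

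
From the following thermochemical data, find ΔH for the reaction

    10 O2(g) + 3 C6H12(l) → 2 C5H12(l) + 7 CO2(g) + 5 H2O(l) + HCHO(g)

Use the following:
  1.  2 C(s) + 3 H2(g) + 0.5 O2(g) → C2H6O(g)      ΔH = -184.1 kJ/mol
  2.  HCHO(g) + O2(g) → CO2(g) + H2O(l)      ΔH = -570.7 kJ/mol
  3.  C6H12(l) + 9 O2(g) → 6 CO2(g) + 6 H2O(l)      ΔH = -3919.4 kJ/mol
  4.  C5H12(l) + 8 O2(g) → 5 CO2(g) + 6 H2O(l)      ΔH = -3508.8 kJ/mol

ΔH = -4169.9 kJ/mol

eq. 1: not needed (C(s) appears nowhere else).
eq. 2 reversed (reverse to put HCHO(g) on the product side): +570.7 kJ/mol
eq. 3 × 3 (scale by 3 for the 3 C6H12(l)): (3)·(-3919.4) = -11758.2 kJ/mol
eq. 4 reversed and × 2 (C5H12(l) must end up as a product; scale by 2 for the 2 C5H12(l)): (-2)·(-3508.8) = +7017.6 kJ/mol
Combining the equations, ΔH = (+570.7) + (-11758.2) + (+7017.6) = -4169.9 kJ/mol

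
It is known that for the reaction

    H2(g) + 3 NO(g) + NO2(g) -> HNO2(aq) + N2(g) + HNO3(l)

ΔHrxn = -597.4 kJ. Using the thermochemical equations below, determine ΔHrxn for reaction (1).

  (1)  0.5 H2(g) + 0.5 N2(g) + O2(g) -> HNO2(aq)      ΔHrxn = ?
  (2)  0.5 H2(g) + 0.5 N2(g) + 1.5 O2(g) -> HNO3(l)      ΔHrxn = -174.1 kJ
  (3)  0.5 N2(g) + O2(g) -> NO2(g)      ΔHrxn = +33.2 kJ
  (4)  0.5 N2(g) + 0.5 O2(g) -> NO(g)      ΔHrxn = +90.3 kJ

ΔHrxn = -119.2 kJ

(1) as written (HNO2(aq) already on the product side): contributes x
(2) as written (HNO3(l) already on the product side): -174.1 kJ
(3) reversed (NO2(g) must end up as a reactant): -33.2 kJ
(4) reversed and × 3 (reverse to put NO(g) on the reactant side; scale by 3 for the 3 NO(g)): (-3)·(+90.3) = -270.9 kJ
-597.4 = (-174.1) + (-33.2) + (-270.9) + x
x = (-597.4 − (-478.2)) / (1) = -119.2 kJ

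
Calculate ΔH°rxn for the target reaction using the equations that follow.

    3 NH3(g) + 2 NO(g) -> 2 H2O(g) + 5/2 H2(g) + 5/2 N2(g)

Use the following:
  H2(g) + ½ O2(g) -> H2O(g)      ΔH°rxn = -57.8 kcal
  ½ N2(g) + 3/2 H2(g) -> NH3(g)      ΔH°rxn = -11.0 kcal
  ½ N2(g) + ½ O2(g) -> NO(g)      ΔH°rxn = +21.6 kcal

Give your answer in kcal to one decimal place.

ΔH°rxn = -125.8 kcal

equation 1 × 2 (scale by 2 for the 2 H2O(g)): (2)·(-57.8) = -115.6 kcal
equation 2 reversed and × 3 (reverse to put NH3(g) on the reactant side; scale by 3 for the 3 NH3(g)): (-3)·(-11.0) = +33.0 kcal
equation 3 reversed and × 2 (NO(g) must end up as a reactant; scale by 2 for the 2 NO(g)): (-2)·(+21.6) = -43.2 kcal
ΔH°rxn = (-115.6) + (+33.0) + (-43.2) = -125.8 kcal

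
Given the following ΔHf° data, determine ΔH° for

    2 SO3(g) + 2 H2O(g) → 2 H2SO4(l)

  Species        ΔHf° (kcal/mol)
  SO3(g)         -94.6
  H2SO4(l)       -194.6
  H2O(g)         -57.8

ΔH°rxn = Σ nΔHf°(products) − Σ nΔHf°(reactants).
Products: 2·(-194.6) = -389.2
Reactants: 2·(-94.6) + 2·(-57.8) = -304.8
ΔH° = (-389.2) − (-304.8) = -84.4 kcal/mol

ΔH° = -84.4 kcal/mol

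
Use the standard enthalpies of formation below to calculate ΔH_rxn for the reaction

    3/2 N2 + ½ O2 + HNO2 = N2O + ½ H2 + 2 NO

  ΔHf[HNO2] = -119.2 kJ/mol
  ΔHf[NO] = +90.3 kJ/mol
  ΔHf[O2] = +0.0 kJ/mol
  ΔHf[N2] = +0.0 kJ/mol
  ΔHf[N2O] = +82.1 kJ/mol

ΔH_rxn = 381.9 kJ/mol

ΔH°rxn = Σ nΔHf°(products) − Σ nΔHf°(reactants).
Products: 1·(+82.1) + 1/2·(+0.0) + 2·(+90.3) = +262.7
Reactants: 3/2·(+0.0) + 1/2·(+0.0) + 1·(-119.2) = -119.2
ΔH_rxn = (+262.7) − (-119.2) = 381.9 kJ/mol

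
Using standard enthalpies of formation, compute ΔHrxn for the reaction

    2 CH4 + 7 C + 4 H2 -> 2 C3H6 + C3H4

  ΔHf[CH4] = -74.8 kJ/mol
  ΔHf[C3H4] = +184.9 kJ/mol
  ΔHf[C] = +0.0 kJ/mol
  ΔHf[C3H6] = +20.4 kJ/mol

ΔHrxn = 375.3 kJ/mol

ΔH°rxn = Σ nΔHf°(products) − Σ nΔHf°(reactants).
Products: 2·(+20.4) + 1·(+184.9) = +225.7
Reactants: 2·(-74.8) + 7·(+0.0) + 4·(+0.0) = -149.6
ΔHrxn = (+225.7) − (-149.6) = 375.3 kJ/mol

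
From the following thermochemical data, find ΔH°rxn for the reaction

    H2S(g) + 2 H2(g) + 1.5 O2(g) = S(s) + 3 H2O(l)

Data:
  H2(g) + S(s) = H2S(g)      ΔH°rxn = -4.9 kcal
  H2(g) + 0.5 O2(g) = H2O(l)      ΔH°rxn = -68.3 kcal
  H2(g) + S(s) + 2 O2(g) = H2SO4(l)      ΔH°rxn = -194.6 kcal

ΔH°rxn = -200.0 kcal

equation 1 reversed: +4.9 kcal
equation 2 × 3: (3)·(-68.3) = -204.9 kcal
equation 3: not needed.
ΔH°rxn = (-1)·(-4.9) + (3)·(-68.3) = -200.0 kcal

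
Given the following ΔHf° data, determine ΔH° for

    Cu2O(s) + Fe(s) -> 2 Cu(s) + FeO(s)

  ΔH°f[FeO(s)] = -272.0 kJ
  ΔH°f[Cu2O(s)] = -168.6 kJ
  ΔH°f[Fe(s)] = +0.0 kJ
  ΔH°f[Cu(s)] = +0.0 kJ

ΔH°rxn = Σ nΔHf°(products) − Σ nΔHf°(reactants).
Products: 2·(+0.0) + 1·(-272.0) = -272.0
Reactants: 1·(-168.6) + 1·(+0.0) = -168.6
ΔH° = (-272.0) − (-168.6) = -103.4 kJ

ΔH° = -103.4 kJ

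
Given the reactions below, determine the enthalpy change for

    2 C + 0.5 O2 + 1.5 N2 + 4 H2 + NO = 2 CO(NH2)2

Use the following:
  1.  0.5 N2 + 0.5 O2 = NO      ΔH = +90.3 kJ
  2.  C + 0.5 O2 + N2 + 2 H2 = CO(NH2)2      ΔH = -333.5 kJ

ΔH = -757.3 kJ

eq. 1 reversed (reverse to put NO on the reactant side): -90.3 kJ
eq. 2 × 2 (scale by 2 for the 2 CO(NH2)2): (2)·(-333.5) = -667.0 kJ
ΔH = (-1)·(+90.3) + (2)·(-333.5) = -757.3 kJ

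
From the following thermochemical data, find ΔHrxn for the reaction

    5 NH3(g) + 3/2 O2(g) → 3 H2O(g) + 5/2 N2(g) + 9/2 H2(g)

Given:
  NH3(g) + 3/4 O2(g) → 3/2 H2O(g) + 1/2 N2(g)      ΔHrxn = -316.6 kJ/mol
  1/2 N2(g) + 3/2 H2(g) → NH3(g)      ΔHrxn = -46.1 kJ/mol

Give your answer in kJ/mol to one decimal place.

ΔHrxn = -494.9 kJ/mol

equation 1 × 2 (scale by 2 for the 3 H2O(g)): (2)·(-316.6) = -633.2 kJ/mol
equation 2 reversed and × 3 (H2(g) must end up as a product; scale by 3 for the 9/2 H2(g)): (-3)·(-46.1) = +138.3 kJ/mol
ΔHrxn = (2)·(-316.6) + (-3)·(-46.1) = -494.9 kJ/mol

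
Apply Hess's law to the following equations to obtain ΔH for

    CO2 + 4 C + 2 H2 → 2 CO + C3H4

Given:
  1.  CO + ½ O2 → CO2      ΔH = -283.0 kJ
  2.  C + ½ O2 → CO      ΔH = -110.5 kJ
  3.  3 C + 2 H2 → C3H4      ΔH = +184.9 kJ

ΔH = 357.4 kJ

eq. 1 reversed (reverse to put CO2 on the reactant side): +283.0 kJ
eq. 2 as written: -110.5 kJ
eq. 3 as written (C3H4 already on the product side): +184.9 kJ
Summing the manipulated equations, ΔH = (-1)·(-283.0) + (1)·(-110.5) + (1)·(+184.9) = 357.4 kJ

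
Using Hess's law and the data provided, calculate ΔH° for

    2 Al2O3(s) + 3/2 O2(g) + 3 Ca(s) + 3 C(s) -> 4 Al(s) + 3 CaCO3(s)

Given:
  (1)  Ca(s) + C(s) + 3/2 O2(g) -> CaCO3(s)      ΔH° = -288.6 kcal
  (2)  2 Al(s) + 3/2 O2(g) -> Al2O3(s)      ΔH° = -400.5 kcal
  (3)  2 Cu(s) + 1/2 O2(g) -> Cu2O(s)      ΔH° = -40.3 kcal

ΔH° = -64.8 kcal

(1) × 3: (3)·(-288.6) = -865.8 kcal
(2) reversed and × 2: (-2)·(-400.5) = +801.0 kcal
(3): not needed.
By Hess's law, ΔH° = (-865.8) + (+801.0) = -64.8 kcal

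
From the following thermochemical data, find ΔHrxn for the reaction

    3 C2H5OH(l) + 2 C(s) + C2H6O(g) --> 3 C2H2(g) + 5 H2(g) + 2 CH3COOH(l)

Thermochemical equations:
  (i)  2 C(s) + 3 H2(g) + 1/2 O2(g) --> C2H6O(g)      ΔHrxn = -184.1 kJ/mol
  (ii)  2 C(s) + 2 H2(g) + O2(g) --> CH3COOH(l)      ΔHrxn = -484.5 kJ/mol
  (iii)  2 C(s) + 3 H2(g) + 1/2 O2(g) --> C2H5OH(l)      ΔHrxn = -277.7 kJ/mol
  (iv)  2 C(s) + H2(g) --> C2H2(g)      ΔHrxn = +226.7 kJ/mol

(i) reversed (reverse to put C2H6O(g) on the reactant side): +184.1 kJ/mol
(ii) × 2 (×2 to match 2 CH3COOH(l) in the target): (2)·(-484.5) = -969.0 kJ/mol
(iii) reversed and × 3 (reverse to put C2H5OH(l) on the reactant side; ×3 to match 3 C2H5OH(l) in the target): (-3)·(-277.7) = +833.1 kJ/mol
(iv) × 3 (×3 to match 3 C2H2(g) in the target): (3)·(+226.7) = +680.1 kJ/mol
ΔHrxn = (+184.1) + (-969.0) + (+833.1) + (+680.1) = 728.3 kJ/mol

ΔHrxn = 728.3 kJ/mol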